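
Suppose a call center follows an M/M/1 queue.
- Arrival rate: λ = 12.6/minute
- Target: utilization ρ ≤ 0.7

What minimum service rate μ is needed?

ρ = λ/μ, so μ = λ/ρ
μ ≥ 12.6/0.7 = 18.0000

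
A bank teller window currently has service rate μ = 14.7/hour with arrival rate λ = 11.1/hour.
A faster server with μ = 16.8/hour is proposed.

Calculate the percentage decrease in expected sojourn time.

System 1: ρ₁ = 11.1/14.7 = 0.7551, W₁ = 1/(14.7-11.1) = 0.27778
System 2: ρ₂ = 11.1/16.8 = 0.6607, W₂ = 1/(16.8-11.1) = 0.17544
Improvement: (W₁-W₂)/W₁ = (0.27778-0.17544)/0.27778 = 36.84%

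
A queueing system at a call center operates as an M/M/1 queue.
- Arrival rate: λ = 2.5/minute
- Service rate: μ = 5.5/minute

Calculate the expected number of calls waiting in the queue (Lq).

ρ = λ/μ = 2.5/5.5 = 0.4545
For M/M/1: Lq = λ²/(μ(μ-λ))
Lq = 6.25/(5.5 × 3.00)
Lq = 0.3788 calls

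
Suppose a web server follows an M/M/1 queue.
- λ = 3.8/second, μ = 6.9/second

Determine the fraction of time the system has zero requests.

ρ = λ/μ = 3.8/6.9 = 0.5507
P(0) = 1 - ρ = 1 - 0.5507 = 0.4493
The server is idle 44.93% of the time.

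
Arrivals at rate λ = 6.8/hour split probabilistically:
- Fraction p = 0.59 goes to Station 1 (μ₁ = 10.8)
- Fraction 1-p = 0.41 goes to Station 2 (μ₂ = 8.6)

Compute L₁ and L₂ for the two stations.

Effective rates: λ₁ = 6.8×0.59 = 4.012, λ₂ = 6.8×0.41 = 2.788
Station 1: ρ₁ = 4.012/10.8 = 0.37148, L₁ = ρ₁/(1-ρ₁) = 0.37148/(1-0.37148) = 0.5910
Station 2: ρ₂ = 2.788/8.6 = 0.3242, L₂ = ρ₂/(1-ρ₂) = 0.3242/(1-0.3242) = 0.4797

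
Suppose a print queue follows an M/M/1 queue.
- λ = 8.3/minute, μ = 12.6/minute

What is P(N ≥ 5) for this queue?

ρ = λ/μ = 8.3/12.6 = 0.6587
P(N ≥ n) = ρⁿ
P(N ≥ 5) = 0.6587^5
P(N ≥ 5) = 0.1240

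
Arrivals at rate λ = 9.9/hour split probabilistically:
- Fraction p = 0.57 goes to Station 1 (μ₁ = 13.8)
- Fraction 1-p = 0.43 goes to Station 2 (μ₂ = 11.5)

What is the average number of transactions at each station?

Effective rates: λ₁ = 9.9×0.57 = 5.643, λ₂ = 9.9×0.43 = 4.257
Station 1: ρ₁ = 5.643/13.8 = 0.4089, L₁ = ρ₁/(1-ρ₁) = 0.4089/(1-0.4089) = 0.6918
Station 2: ρ₂ = 4.257/11.5 = 0.37017, L₂ = ρ₂/(1-ρ₂) = 0.37017/(1-0.37017) = 0.5877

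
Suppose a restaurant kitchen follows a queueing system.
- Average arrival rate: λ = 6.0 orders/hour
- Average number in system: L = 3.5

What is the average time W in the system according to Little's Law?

Little's Law: L = λW, so W = L/λ
W = 3.5/6.0 = 0.5833 hours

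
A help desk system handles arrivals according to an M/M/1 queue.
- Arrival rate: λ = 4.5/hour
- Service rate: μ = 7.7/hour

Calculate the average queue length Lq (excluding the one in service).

ρ = λ/μ = 4.5/7.7 = 0.5844
For M/M/1: Lq = λ²/(μ(μ-λ))
Lq = 20.25/(7.7 × 3.20)
Lq = 0.8218 tickets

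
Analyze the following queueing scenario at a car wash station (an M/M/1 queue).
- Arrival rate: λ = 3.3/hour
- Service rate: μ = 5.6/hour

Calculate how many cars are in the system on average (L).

ρ = λ/μ = 3.3/5.6 = 0.5893
For M/M/1: L = λ/(μ-λ)
L = 3.3/(5.6-3.3) = 3.3/2.30
L = 1.4348 cars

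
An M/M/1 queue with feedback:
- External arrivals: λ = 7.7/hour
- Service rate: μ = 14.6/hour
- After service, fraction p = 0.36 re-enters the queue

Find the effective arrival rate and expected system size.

Effective arrival rate: λ_eff = λ/(1-p) = 7.7/(1-0.36) = 7.7/0.64 = 12.03125
ρ = λ_eff/μ = 12.03125/14.6 = 0.824058
L = ρ/(1-ρ) = 0.824058/(1-0.824058) = 4.6837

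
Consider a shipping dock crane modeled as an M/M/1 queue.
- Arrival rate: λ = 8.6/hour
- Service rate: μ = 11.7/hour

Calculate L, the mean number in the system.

ρ = λ/μ = 8.6/11.7 = 0.7350
For M/M/1: L = λ/(μ-λ)
L = 8.6/(11.7-8.6) = 8.6/3.10
L = 2.7742 containers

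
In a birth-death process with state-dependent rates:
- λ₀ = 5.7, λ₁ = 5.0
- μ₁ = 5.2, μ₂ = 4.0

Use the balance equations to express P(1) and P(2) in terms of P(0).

Balance equations:
State 0: λ₀P₀ = μ₁P₁ → P₁ = (λ₀/μ₁)P₀ = (5.7/5.2)P₀ = 1.0962P₀
State 1: P₂ = (λ₀λ₁)/(μ₁μ₂)P₀ = (5.7×5.0)/(5.2×4.0)P₀ = 1.3702P₀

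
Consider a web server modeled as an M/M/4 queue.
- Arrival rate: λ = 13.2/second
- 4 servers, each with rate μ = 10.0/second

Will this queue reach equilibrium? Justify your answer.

Stability requires ρ = λ/(cμ) < 1
ρ = 13.2/(4 × 10.0) = 13.2/40.00 = 0.3300
Since 0.3300 < 1, the system is STABLE.
The servers are busy 33.00% of the time.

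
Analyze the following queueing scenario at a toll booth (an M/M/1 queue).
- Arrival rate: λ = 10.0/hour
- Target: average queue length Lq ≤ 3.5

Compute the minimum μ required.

For M/M/1: Lq = λ²/(μ(μ-λ))
Need Lq ≤ 3.5, i.e. μ(μ-λ) ≥ λ²/3.5
μ² - 10.0μ - 100.00/3.5 ≥ 0  →  μ² - 10.0μ - 28.57143 ≥ 0
Quadratic formula (positive root): μ = [λ + √(λ² + 4×28.57143)]/2
Discriminant: 100.00 + 4×28.57143 = 214.2857, √214.2857 = 14.6385
μ ≥ (10.0 + 14.6385)/2 = 12.3193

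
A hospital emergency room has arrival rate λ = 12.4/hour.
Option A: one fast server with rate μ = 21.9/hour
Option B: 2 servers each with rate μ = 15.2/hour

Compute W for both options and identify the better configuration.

Option A: single server μ = 21.9 (M/M/1)
  ρ_A = 12.4/21.9 = 0.5662
  W_A = 1/(μ-λ) = 1/(21.9-12.4) = 1/9.50 = 0.1053

Option B: 2 servers μ = 15.2 (M/M/2)
  ρ_B = λ/(cμ) = 12.4/(2×15.2) = 0.4079
  Offered load a = λ/μ = cρ = 12.4/15.2 = 0.8158
  P₀ = [ Σₙ₌₀^1 aⁿ/n! + a^2/(2!(1-ρ)) ]⁻¹
  Σ = a^0/0! + a^1/1! = 1.0000 + 0.8158 = 1.8158
  a^2/(2!(1-ρ)) = 0.6655/(2 × 0.5921) = 0.5620
  P₀ = 1/(1.8158 + 0.5620) = 0.4206
  Lq = P₀·a^2·ρ / (2!(1-ρ)²) = 0.4206 × 0.6655 × 0.4079 / (2 × 0.3506) = 0.1628
  Wq_B = Lq/λ = 0.1628/12.4 = 0.01313
  W_B = Wq_B + 1/μ = 0.01313 + 0.06579 = 0.07892

Since W_B = 0.07892 < W_A = 0.1053, Option B (multiple servers) has the shorter time in system.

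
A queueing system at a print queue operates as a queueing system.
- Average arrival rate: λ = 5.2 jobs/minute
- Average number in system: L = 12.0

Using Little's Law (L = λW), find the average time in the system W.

Little's Law: L = λW, so W = L/λ
W = 12.0/5.2 = 2.3077 minutes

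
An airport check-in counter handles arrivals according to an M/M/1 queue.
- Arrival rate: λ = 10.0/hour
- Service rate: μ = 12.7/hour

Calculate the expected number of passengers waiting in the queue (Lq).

ρ = λ/μ = 10.0/12.7 = 0.7874
For M/M/1: Lq = λ²/(μ(μ-λ))
Lq = 100.00/(12.7 × 2.70)
Lq = 2.9163 passengers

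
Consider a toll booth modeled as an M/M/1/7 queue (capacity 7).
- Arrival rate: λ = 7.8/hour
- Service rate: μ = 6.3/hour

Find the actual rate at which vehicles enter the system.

ρ = λ/μ = 7.8/6.3 = 1.238095
P₀ = (1-ρ)/(1-ρ^(K+1)) = (1-1.238095)/(1-1.238095^8) = -0.2381/-4.5212 = 0.05266
P_K = P₀×ρ^K = 0.05266 × 1.238095^7 = 0.05266 × 4.4594 = 0.2348
λ_eff = λ(1-P_K) = 7.8 × (1 - 0.23484) = 7.8 × 0.76516 = 5.9682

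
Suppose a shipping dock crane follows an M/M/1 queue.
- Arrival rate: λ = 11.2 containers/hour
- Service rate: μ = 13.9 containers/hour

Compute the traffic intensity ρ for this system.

Server utilization: ρ = λ/μ
ρ = 11.2/13.9 = 0.8058
The server is busy 80.58% of the time.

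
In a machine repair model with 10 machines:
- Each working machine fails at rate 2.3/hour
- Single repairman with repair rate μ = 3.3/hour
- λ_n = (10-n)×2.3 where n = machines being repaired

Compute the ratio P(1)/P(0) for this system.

P(1)/P(0) = ∏_{i=0}^{1-1} λ_i/μ_{i+1}
= (10-0)×2.3/3.3
= 6.9697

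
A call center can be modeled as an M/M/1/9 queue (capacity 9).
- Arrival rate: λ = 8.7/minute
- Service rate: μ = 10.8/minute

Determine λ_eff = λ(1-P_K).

ρ = λ/μ = 8.7/10.8 = 0.80556
P₀ = (1-ρ)/(1-ρ^(K+1)) = (1-0.80556)/(1-0.80556^10) = 0.1944/0.8849 = 0.2197
P_K = P₀×ρ^K = 0.21972 × 0.80556^9 = 0.21972 × 0.14285 = 0.03139
λ_eff = λ(1-P_K) = 8.7 × (1 - 0.03139) = 8.7 × 0.96861 = 8.4269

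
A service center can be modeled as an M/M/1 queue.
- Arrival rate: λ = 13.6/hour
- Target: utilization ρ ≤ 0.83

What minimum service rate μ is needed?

ρ = λ/μ, so μ = λ/ρ
μ ≥ 13.6/0.83 = 16.3855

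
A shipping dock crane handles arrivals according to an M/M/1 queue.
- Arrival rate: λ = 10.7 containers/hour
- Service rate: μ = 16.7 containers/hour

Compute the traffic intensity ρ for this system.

Server utilization: ρ = λ/μ
ρ = 10.7/16.7 = 0.6407
The server is busy 64.07% of the time.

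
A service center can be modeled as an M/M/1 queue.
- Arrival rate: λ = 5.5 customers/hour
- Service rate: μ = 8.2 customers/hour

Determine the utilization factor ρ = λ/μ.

Server utilization: ρ = λ/μ
ρ = 5.5/8.2 = 0.6707
The server is busy 67.07% of the time.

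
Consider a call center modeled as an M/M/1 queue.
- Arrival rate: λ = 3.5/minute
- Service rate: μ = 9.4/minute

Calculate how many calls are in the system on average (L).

ρ = λ/μ = 3.5/9.4 = 0.3723
For M/M/1: L = λ/(μ-λ)
L = 3.5/(9.4-3.5) = 3.5/5.90
L = 0.5932 calls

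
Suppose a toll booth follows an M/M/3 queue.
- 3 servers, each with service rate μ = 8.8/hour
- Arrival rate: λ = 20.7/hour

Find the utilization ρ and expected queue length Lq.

Traffic intensity: ρ = λ/(cμ) = 20.7/(3×8.8) = 0.7841
Since ρ = 0.7841 < 1, system is stable.
Offered load a = λ/μ = cρ = 20.7/8.8 = 2.3523
P₀ = [ Σₙ₌₀^2 aⁿ/n! + a^3/(3!(1-ρ)) ]⁻¹
Σ = a^0/0! + a^1/1! + a^2/2! = 1.0000 + 2.3523 + 2.7666 = 6.1189
a^3/(3!(1-ρ)) = 13.0156/(6 × 0.21591) = 10.0471
P₀ = 1/(6.1189 + 10.0471) = 0.06186
Lq = P₀·a^3·ρ / (3!(1-ρ)²) = 0.06186 × 13.0156 × 0.7841 / (6 × 0.04662) = 2.2570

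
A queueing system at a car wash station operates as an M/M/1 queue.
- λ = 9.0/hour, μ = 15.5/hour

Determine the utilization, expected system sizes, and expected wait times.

Step 1: ρ = λ/μ = 9.0/15.5 = 0.5806
Step 2: L = λ/(μ-λ) = 9.0/6.50 = 1.3846
Step 3: Lq = λ²/(μ(μ-λ)) = 81.00/(15.5×6.50) = 0.8040
Step 4: W = 1/(μ-λ) = 1/6.50 = 0.15385
Step 5: Wq = λ/(μ(μ-λ)) = 9.0/(15.5×6.50) = 0.08933
Step 6: P(0) = 1-ρ = 0.4194
Verify: L = λW = 9.0×0.15385 = 1.3846 ✔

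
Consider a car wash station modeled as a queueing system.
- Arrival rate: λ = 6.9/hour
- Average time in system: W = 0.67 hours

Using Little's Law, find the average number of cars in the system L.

Little's Law: L = λW
L = 6.9 × 0.67 = 4.6230 cars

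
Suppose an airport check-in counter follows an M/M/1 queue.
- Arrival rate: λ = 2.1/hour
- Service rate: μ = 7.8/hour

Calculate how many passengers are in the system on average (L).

ρ = λ/μ = 2.1/7.8 = 0.2692
For M/M/1: L = λ/(μ-λ)
L = 2.1/(7.8-2.1) = 2.1/5.70
L = 0.3684 passengers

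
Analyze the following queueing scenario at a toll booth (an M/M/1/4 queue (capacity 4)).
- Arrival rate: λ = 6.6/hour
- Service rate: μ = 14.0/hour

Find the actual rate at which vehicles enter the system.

ρ = λ/μ = 6.6/14.0 = 0.47143
P₀ = (1-ρ)/(1-ρ^(K+1)) = (1-0.47143)/(1-0.47143^5) = 0.5286/0.9767 = 0.5412
P_K = P₀×ρ^K = 0.5412 × 0.47143^4 = 0.5412 × 0.04939 = 0.02673
λ_eff = λ(1-P_K) = 6.6 × (1 - 0.02673) = 6.6 × 0.97327 = 6.4236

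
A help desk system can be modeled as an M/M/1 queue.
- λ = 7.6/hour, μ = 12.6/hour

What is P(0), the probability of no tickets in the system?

ρ = λ/μ = 7.6/12.6 = 0.6032
P(0) = 1 - ρ = 1 - 0.6032 = 0.3968
The server is idle 39.68% of the time.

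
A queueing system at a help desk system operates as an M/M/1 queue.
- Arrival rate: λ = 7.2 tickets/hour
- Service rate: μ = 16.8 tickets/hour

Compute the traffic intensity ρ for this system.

Server utilization: ρ = λ/μ
ρ = 7.2/16.8 = 0.4286
The server is busy 42.86% of the time.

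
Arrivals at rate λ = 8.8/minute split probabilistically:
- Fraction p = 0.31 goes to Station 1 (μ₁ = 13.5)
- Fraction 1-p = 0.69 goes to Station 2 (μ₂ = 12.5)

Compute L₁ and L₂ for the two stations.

Effective rates: λ₁ = 8.8×0.31 = 2.728, λ₂ = 8.8×0.69 = 6.072
Station 1: ρ₁ = 2.728/13.5 = 0.20207, L₁ = ρ₁/(1-ρ₁) = 0.20207/(1-0.20207) = 0.2532
Station 2: ρ₂ = 6.072/12.5 = 0.48576, L₂ = ρ₂/(1-ρ₂) = 0.48576/(1-0.48576) = 0.9446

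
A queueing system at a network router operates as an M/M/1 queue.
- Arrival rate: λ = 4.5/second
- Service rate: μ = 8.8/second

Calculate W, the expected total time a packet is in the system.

First, compute utilization: ρ = λ/μ = 4.5/8.8 = 0.5114
For M/M/1: W = 1/(μ-λ)
W = 1/(8.8-4.5) = 1/4.30
W = 0.2326 seconds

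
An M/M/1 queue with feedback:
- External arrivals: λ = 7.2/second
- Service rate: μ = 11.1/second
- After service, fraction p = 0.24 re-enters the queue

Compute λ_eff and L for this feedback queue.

Effective arrival rate: λ_eff = λ/(1-p) = 7.2/(1-0.24) = 7.2/0.76 = 9.47368
ρ = λ_eff/μ = 9.47368/11.1 = 0.853485
L = ρ/(1-ρ) = 0.853485/(1-0.853485) = 5.8252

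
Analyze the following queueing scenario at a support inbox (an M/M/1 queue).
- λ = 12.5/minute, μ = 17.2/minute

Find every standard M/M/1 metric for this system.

Step 1: ρ = λ/μ = 12.5/17.2 = 0.7267
Step 2: L = λ/(μ-λ) = 12.5/4.70 = 2.6596
Step 3: Lq = λ²/(μ(μ-λ)) = 156.25/(17.2×4.70) = 1.9328
Step 4: W = 1/(μ-λ) = 1/4.70 = 0.21277
Step 5: Wq = λ/(μ(μ-λ)) = 12.5/(17.2×4.70) = 0.1546
Step 6: P(0) = 1-ρ = 0.2733
Verify: L = λW = 12.5×0.21277 = 2.6596 ✔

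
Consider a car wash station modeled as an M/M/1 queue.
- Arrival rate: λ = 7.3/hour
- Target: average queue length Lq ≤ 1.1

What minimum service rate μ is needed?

For M/M/1: Lq = λ²/(μ(μ-λ))
Need Lq ≤ 1.1, i.e. μ(μ-λ) ≥ λ²/1.1
μ² - 7.3μ - 53.29/1.1 ≥ 0  →  μ² - 7.3μ - 48.44545 ≥ 0
Quadratic formula (positive root): μ = [λ + √(λ² + 4×48.44545)]/2
Discriminant: 53.29 + 4×48.44545 = 247.0718, √247.0718 = 15.71852
μ ≥ (7.3 + 15.71852)/2 = 11.5093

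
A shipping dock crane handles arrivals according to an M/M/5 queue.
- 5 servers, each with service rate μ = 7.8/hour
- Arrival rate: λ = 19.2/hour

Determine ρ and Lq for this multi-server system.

Traffic intensity: ρ = λ/(cμ) = 19.2/(5×7.8) = 0.4923
Since ρ = 0.4923 < 1, system is stable.
Offered load a = λ/μ = cρ = 19.2/7.8 = 2.4615
P₀ = [ Σₙ₌₀^4 aⁿ/n! + a^5/(5!(1-ρ)) ]⁻¹
Σ = a^0/0! + a^1/1! + a^2/2! + a^3/3! + a^4/4! = 1.00000 + 2.46154 + 3.02959 + 2.48581 + 1.52973 = 10.5067
a^5/(5!(1-ρ)) = 90.3718/(120 × 0.5077) = 1.4834
P₀ = 1/(10.5067 + 1.4834) = 0.08340
Lq = P₀·a^5·ρ / (5!(1-ρ)²) = 0.083403 × 90.3718 × 0.49231 / (120 × 0.25775) = 0.1200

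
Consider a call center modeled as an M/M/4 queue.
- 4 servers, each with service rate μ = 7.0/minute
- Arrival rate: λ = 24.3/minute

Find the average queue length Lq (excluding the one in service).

Traffic intensity: ρ = λ/(cμ) = 24.3/(4×7.0) = 0.8679
Since ρ = 0.8679 < 1, system is stable.
Offered load a = λ/μ = cρ = 24.3/7.0 = 3.4714
P₀ = [ Σₙ₌₀^3 aⁿ/n! + a^4/(4!(1-ρ)) ]⁻¹
Σ = a^0/0! + a^1/1! + a^2/2! + a^3/3! = 1.0000 + 3.4714 + 6.0254 + 6.9723 = 17.4691
a^4/(4!(1-ρ)) = 145.2222/(24 × 0.1321429) = 45.7908
P₀ = 1/(17.4691 + 45.7908) = 0.01581
Lq = P₀·a^4·ρ / (4!(1-ρ)²) = 0.015808 × 145.2222 × 0.86786 / (24 × 0.017462) = 4.7539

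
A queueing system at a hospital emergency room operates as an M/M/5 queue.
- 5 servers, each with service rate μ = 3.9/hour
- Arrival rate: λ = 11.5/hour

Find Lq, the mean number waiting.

Traffic intensity: ρ = λ/(cμ) = 11.5/(5×3.9) = 0.5897
Since ρ = 0.5897 < 1, system is stable.
Offered load a = λ/μ = cρ = 11.5/3.9 = 2.9487
P₀ = [ Σₙ₌₀^4 aⁿ/n! + a^5/(5!(1-ρ)) ]⁻¹
Σ = a^0/0! + a^1/1! + a^2/2! + a^3/3! + a^4/4! = 1.00000 + 2.94872 + 4.34747 + 4.27315 + 3.15008 = 15.7194
a^5/(5!(1-ρ)) = 222.9288/(120 × 0.41026) = 4.5282
P₀ = 1/(15.7194 + 4.5282) = 0.04939
Lq = P₀·a^5·ρ / (5!(1-ρ)²) = 0.04939 × 222.9288 × 0.5897 / (120 × 0.1683) = 0.3215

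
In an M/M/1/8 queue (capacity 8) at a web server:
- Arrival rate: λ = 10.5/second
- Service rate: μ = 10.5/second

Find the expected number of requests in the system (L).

ρ = λ/μ = 10.5/10.5 = 1 exactly.
With ρ = 1 the usual (1-ρ)/(1-ρ^(K+1)) form is 0/0; instead every state 0..K is equally likely.
P₀ = 1/(K+1) = 1/9 = 0.1111
P_K = P₀×ρ^K = P₀ = 0.1111
L = K/2 = 8/2 = 4.0000 requests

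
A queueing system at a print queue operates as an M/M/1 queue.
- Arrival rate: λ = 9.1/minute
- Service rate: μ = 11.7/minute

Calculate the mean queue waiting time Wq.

First, compute utilization: ρ = λ/μ = 9.1/11.7 = 0.7778
For M/M/1: Wq = λ/(μ(μ-λ))
Wq = 9.1/(11.7 × (11.7-9.1))
Wq = 9.1/(11.7 × 2.60)
Wq = 0.2991 minutes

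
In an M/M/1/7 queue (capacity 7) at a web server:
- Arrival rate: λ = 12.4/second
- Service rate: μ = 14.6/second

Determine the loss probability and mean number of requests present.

ρ = λ/μ = 12.4/14.6 = 0.84932
P₀ = (1-ρ)/(1-ρ^(K+1)) = (1-0.84932)/(1-0.84932^8) = 0.15068/0.72925 = 0.2066
P_K = P₀×ρ^K = 0.20662 × 0.84932^7 = 0.20662 × 0.31879 = 0.06587
Blocking probability P_7 = 0.06587 (6.59%)
L = ρ[1 - (K+1)ρ^K + Kρ^(K+1)] / [(1-ρ)(1-ρ^(K+1))]
L = 0.84932 × (1 - 8×0.318786 + 7×0.270751) / ((1 - 0.84932) × (1 - 0.270751)) = 2.6664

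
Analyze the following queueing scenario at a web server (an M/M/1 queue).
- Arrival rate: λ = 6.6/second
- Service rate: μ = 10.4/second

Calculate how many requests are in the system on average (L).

ρ = λ/μ = 6.6/10.4 = 0.6346
For M/M/1: L = λ/(μ-λ)
L = 6.6/(10.4-6.6) = 6.6/3.80
L = 1.7368 requests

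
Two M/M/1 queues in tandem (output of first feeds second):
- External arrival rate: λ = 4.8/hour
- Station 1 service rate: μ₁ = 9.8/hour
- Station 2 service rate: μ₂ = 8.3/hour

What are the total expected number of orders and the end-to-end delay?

By Jackson's theorem, each station behaves as independent M/M/1.
Station 1: ρ₁ = 4.8/9.8 = 0.4898, L₁ = ρ₁/(1-ρ₁) = λ/(μ₁-λ) = 4.8/5.00 = 0.9600
Station 2: ρ₂ = 4.8/8.3 = 0.5783, L₂ = ρ₂/(1-ρ₂) = λ/(μ₂-λ) = 4.8/3.50 = 1.3714
Total: L = L₁ + L₂ = 0.9600 + 1.3714 = 2.3314
W = L/λ = 2.3314/4.8 = 0.4857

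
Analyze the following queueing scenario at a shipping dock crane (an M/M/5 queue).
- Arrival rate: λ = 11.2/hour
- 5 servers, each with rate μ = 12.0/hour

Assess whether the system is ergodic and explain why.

Stability requires ρ = λ/(cμ) < 1
ρ = 11.2/(5 × 12.0) = 11.2/60.00 = 0.1867
Since 0.1867 < 1, the system is STABLE.
The servers are busy 18.67% of the time.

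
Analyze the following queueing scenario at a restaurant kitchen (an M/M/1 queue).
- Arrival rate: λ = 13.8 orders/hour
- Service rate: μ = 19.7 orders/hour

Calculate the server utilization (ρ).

Server utilization: ρ = λ/μ
ρ = 13.8/19.7 = 0.7005
The server is busy 70.05% of the time.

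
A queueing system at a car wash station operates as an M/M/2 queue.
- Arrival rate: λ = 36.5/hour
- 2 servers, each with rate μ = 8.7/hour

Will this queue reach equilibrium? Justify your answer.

Stability requires ρ = λ/(cμ) < 1
ρ = 36.5/(2 × 8.7) = 36.5/17.40 = 2.0977
Since 2.0977 ≥ 1, the system is UNSTABLE.
Need c > λ/μ = 36.5/8.7 = 4.20.
Minimum servers needed: c = 5.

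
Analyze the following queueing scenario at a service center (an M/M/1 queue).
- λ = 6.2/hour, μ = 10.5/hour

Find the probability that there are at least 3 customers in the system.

ρ = λ/μ = 6.2/10.5 = 0.5905
P(N ≥ n) = ρⁿ
P(N ≥ 3) = 0.5905^3
P(N ≥ 3) = 0.2059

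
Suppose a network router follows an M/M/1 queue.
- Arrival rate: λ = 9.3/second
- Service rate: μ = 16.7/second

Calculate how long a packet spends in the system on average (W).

First, compute utilization: ρ = λ/μ = 9.3/16.7 = 0.5569
For M/M/1: W = 1/(μ-λ)
W = 1/(16.7-9.3) = 1/7.40
W = 0.1351 seconds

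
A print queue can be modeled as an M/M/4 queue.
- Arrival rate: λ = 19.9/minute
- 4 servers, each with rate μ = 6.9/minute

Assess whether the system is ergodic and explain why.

Stability requires ρ = λ/(cμ) < 1
ρ = 19.9/(4 × 6.9) = 19.9/27.60 = 0.7210
Since 0.7210 < 1, the system is STABLE.
The servers are busy 72.10% of the time.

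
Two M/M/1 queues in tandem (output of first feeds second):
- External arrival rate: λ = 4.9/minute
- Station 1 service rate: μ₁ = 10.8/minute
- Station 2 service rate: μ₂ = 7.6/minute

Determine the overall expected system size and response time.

By Jackson's theorem, each station behaves as independent M/M/1.
Station 1: ρ₁ = 4.9/10.8 = 0.4537, L₁ = ρ₁/(1-ρ₁) = λ/(μ₁-λ) = 4.9/5.90 = 0.8305
Station 2: ρ₂ = 4.9/7.6 = 0.6447, L₂ = ρ₂/(1-ρ₂) = λ/(μ₂-λ) = 4.9/2.70 = 1.8148
Total: L = L₁ + L₂ = 0.8305 + 1.8148 = 2.6453
W = L/λ = 2.6453/4.9 = 0.5399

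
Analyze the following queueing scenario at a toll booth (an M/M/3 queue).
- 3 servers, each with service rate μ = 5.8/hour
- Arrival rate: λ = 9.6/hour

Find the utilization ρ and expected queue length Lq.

Traffic intensity: ρ = λ/(cμ) = 9.6/(3×5.8) = 0.5517
Since ρ = 0.5517 < 1, system is stable.
Offered load a = λ/μ = cρ = 9.6/5.8 = 1.6552
P₀ = [ Σₙ₌₀^2 aⁿ/n! + a^3/(3!(1-ρ)) ]⁻¹
Σ = a^0/0! + a^1/1! + a^2/2! = 1.0000 + 1.6552 + 1.3698 = 4.0250
a^3/(3!(1-ρ)) = 4.5345/(6 × 0.44828) = 1.6859
P₀ = 1/(4.0250 + 1.6859) = 0.1751
Lq = P₀·a^3·ρ / (3!(1-ρ)²) = 0.17510 × 4.5345 × 0.55172 / (6 × 0.20095) = 0.3633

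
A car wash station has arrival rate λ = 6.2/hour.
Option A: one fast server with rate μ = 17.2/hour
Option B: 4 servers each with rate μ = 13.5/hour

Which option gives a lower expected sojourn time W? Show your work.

Option A: single server μ = 17.2 (M/M/1)
  ρ_A = 6.2/17.2 = 0.3605
  W_A = 1/(μ-λ) = 1/(17.2-6.2) = 1/11.00 = 0.09091

Option B: 4 servers μ = 13.5 (M/M/4)
  ρ_B = λ/(cμ) = 6.2/(4×13.5) = 0.1148
  Offered load a = λ/μ = cρ = 6.2/13.5 = 0.4593
  P₀ = [ Σₙ₌₀^3 aⁿ/n! + a^4/(4!(1-ρ)) ]⁻¹
  Σ = a^0/0! + a^1/1! + a^2/2! + a^3/3! = 1.0000 + 0.4593 + 0.1055 + 0.01614 = 1.5809
  a^4/(4!(1-ρ)) = 0.04449/(24 × 0.8852) = 0.002094
  P₀ = 1/(1.5809 + 0.002094) = 0.6317
  Lq = P₀·a^4·ρ / (4!(1-ρ)²) = 0.6317 × 0.04449 × 0.1148 / (24 × 0.7836) = 0.0001716
  Wq_B = Lq/λ = 0.0001716/6.2 = 0.00002768
  W_B = Wq_B + 1/μ = 0.00002768 + 0.07407 = 0.07410

Since W_B = 0.07410 < W_A = 0.09091, Option B (multiple servers) has the shorter time in system.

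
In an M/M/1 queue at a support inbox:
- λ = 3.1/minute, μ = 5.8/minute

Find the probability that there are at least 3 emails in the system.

ρ = λ/μ = 3.1/5.8 = 0.5345
P(N ≥ n) = ρⁿ
P(N ≥ 3) = 0.5345^3
P(N ≥ 3) = 0.1527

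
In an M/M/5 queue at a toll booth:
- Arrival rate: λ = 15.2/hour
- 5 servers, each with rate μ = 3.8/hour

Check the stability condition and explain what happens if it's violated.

Stability requires ρ = λ/(cμ) < 1
ρ = 15.2/(5 × 3.8) = 15.2/19.00 = 0.8000
Since 0.8000 < 1, the system is STABLE.
The servers are busy 80.00% of the time.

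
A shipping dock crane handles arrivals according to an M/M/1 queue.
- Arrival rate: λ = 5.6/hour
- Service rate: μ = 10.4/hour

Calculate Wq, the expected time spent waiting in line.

First, compute utilization: ρ = λ/μ = 5.6/10.4 = 0.5385
For M/M/1: Wq = λ/(μ(μ-λ))
Wq = 5.6/(10.4 × (10.4-5.6))
Wq = 5.6/(10.4 × 4.80)
Wq = 0.1122 hours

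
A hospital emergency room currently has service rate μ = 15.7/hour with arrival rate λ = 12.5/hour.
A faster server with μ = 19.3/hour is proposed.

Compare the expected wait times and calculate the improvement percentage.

System 1: ρ₁ = 12.5/15.7 = 0.7962, W₁ = 1/(15.7-12.5) = 0.31250
System 2: ρ₂ = 12.5/19.3 = 0.6477, W₂ = 1/(19.3-12.5) = 0.14706
Improvement: (W₁-W₂)/W₁ = (0.31250-0.14706)/0.31250 = 52.94%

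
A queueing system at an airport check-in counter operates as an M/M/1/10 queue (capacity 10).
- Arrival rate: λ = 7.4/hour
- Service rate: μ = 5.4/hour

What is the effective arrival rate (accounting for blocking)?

ρ = λ/μ = 7.4/5.4 = 1.37037
P₀ = (1-ρ)/(1-ρ^(K+1)) = (1-1.37037)/(1-1.37037^11) = -0.3704/-31.0049 = 0.01195
P_K = P₀×ρ^K = 0.011946 × 1.37037^10 = 0.011946 × 23.3549 = 0.2790
λ_eff = λ(1-P_K) = 7.4 × (1 - 0.27899) = 7.4 × 0.72101 = 5.3355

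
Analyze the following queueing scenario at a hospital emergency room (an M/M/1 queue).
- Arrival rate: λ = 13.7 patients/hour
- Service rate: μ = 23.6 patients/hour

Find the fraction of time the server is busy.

Server utilization: ρ = λ/μ
ρ = 13.7/23.6 = 0.5805
The server is busy 58.05% of the time.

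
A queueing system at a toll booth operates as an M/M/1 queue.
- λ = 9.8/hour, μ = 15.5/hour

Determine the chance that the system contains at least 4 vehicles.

ρ = λ/μ = 9.8/15.5 = 0.6323
P(N ≥ n) = ρⁿ
P(N ≥ 4) = 0.6323^4
P(N ≥ 4) = 0.1598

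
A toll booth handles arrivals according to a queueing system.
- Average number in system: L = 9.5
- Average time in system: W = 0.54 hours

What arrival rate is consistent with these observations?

Little's Law: L = λW, so λ = L/W
λ = 9.5/0.54 = 17.5926 vehicles/hour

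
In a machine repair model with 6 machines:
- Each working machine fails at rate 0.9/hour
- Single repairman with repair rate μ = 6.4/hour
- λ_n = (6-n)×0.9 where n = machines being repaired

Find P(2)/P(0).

P(2)/P(0) = ∏_{i=0}^{2-1} λ_i/μ_{i+1}
= (6-0)×0.9/6.4 × (6-1)×0.9/6.4
= 0.5933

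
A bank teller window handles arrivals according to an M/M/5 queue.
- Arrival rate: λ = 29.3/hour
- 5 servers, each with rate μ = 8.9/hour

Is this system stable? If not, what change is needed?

Stability requires ρ = λ/(cμ) < 1
ρ = 29.3/(5 × 8.9) = 29.3/44.50 = 0.6584
Since 0.6584 < 1, the system is STABLE.
The servers are busy 65.84% of the time.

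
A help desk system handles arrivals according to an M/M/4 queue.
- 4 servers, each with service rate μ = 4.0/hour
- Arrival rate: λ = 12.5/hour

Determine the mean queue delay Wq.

Traffic intensity: ρ = λ/(cμ) = 12.5/(4×4.0) = 0.7812
Since ρ = 0.7812 < 1, system is stable.
Offered load a = λ/μ = cρ = 12.5/4.0 = 3.1250
P₀ = [ Σₙ₌₀^3 aⁿ/n! + a^4/(4!(1-ρ)) ]⁻¹
Σ = a^0/0! + a^1/1! + a^2/2! + a^3/3! = 1.0000 + 3.1250 + 4.8828 + 5.0863 = 14.0941
a^4/(4!(1-ρ)) = 95.3674/(24 × 0.21875) = 18.1652
P₀ = 1/(14.0941 + 18.1652) = 0.03100
Lq = P₀·a^4·ρ / (4!(1-ρ)²) = 0.03100 × 95.3674 × 0.7812 / (24 × 0.04785) = 2.0111
Wq = Lq/λ = 2.0111/12.5 = 0.1609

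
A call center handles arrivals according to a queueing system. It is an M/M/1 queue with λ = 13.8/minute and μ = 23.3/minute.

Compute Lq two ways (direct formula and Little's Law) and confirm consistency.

Method 1 (direct): Lq = λ²/(μ(μ-λ)) = 190.44/(23.3 × 9.50) = 0.8604

Method 2 (Little's Law):
W = 1/(μ-λ) = 1/9.50 = 0.1052632
Wq = W - 1/μ = 0.1052632 - 0.04291845 = 0.062345
Lq = λWq = 13.8 × 0.062345 = 0.8604 ✔ (matches Method 1)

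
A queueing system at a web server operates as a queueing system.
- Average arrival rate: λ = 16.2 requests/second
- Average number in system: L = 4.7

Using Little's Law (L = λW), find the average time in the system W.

Little's Law: L = λW, so W = L/λ
W = 4.7/16.2 = 0.2901 seconds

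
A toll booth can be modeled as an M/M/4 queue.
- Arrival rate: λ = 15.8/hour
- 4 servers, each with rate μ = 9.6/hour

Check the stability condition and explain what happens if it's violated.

Stability requires ρ = λ/(cμ) < 1
ρ = 15.8/(4 × 9.6) = 15.8/38.40 = 0.4115
Since 0.4115 < 1, the system is STABLE.
The servers are busy 41.15% of the time.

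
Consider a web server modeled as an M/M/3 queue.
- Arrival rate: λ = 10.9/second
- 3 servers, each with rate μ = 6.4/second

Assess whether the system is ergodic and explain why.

Stability requires ρ = λ/(cμ) < 1
ρ = 10.9/(3 × 6.4) = 10.9/19.20 = 0.5677
Since 0.5677 < 1, the system is STABLE.
The servers are busy 56.77% of the time.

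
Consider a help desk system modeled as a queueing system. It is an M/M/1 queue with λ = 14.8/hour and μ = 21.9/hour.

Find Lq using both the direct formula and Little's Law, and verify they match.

Method 1 (direct): Lq = λ²/(μ(μ-λ)) = 219.04/(21.9 × 7.10) = 1.4087

Method 2 (Little's Law):
W = 1/(μ-λ) = 1/7.10 = 0.140845
Wq = W - 1/μ = 0.140845 - 0.0456621 = 0.09518
Lq = λWq = 14.8 × 0.09518 = 1.4087 ✔ (matches Method 1)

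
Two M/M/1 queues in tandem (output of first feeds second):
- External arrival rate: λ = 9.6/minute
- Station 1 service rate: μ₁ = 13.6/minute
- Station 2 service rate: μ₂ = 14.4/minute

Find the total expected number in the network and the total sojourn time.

By Jackson's theorem, each station behaves as independent M/M/1.
Station 1: ρ₁ = 9.6/13.6 = 0.7059, L₁ = ρ₁/(1-ρ₁) = λ/(μ₁-λ) = 9.6/4.00 = 2.4000
Station 2: ρ₂ = 9.6/14.4 = 0.6667, L₂ = ρ₂/(1-ρ₂) = λ/(μ₂-λ) = 9.6/4.80 = 2.0000
Total: L = L₁ + L₂ = 2.4000 + 2.0000 = 4.4000
W = L/λ = 4.4000/9.6 = 0.4583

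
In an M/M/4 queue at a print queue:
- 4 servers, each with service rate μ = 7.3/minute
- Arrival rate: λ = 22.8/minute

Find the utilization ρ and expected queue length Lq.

Traffic intensity: ρ = λ/(cμ) = 22.8/(4×7.3) = 0.7808
Since ρ = 0.7808 < 1, system is stable.
Offered load a = λ/μ = cρ = 22.8/7.3 = 3.1233
P₀ = [ Σₙ₌₀^3 aⁿ/n! + a^4/(4!(1-ρ)) ]⁻¹
Σ = a^0/0! + a^1/1! + a^2/2! + a^3/3! = 1.0000 + 3.1233 + 4.8775 + 5.0779 = 14.0787
a^4/(4!(1-ρ)) = 95.15858/(24 × 0.2191781) = 18.0900
P₀ = 1/(14.0787 + 18.0900) = 0.03109
Lq = P₀·a^4·ρ / (4!(1-ρ)²) = 0.031086 × 95.1586 × 0.78082 / (24 × 0.048039) = 2.0034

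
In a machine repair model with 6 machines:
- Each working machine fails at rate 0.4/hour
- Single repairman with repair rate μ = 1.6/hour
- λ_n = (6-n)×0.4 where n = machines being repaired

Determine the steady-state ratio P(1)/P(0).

P(1)/P(0) = ∏_{i=0}^{1-1} λ_i/μ_{i+1}
= (6-0)×0.4/1.6
= 1.5000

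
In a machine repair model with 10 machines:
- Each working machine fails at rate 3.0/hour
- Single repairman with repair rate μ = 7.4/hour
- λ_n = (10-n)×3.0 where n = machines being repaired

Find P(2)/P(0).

P(2)/P(0) = ∏_{i=0}^{2-1} λ_i/μ_{i+1}
= (10-0)×3.0/7.4 × (10-1)×3.0/7.4
= 14.7918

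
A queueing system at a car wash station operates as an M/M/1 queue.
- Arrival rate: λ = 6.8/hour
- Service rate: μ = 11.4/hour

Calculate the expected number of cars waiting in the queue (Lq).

ρ = λ/μ = 6.8/11.4 = 0.5965
For M/M/1: Lq = λ²/(μ(μ-λ))
Lq = 46.24/(11.4 × 4.60)
Lq = 0.8818 cars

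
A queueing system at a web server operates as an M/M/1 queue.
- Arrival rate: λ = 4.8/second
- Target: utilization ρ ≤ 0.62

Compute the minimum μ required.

ρ = λ/μ, so μ = λ/ρ
μ ≥ 4.8/0.62 = 7.7419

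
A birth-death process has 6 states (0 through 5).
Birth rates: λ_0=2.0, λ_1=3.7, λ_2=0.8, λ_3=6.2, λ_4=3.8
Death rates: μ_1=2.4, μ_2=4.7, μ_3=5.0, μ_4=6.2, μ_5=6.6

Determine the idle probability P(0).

Ratios P(n)/P(0) = (λ₀···λₙ₋₁)/(μ₁···μₙ):
P(1)/P(0) = (2.0)/(2.4) = 0.8333
P(2)/P(0) = (2.0×3.7)/(2.4×4.7) = 0.6560
P(3)/P(0) = (2.0×3.7×0.8)/(2.4×4.7×5.0) = 0.1050
P(4)/P(0) = (2.0×3.7×0.8×6.2)/(2.4×4.7×5.0×6.2) = 0.1050
P(5)/P(0) = (2.0×3.7×0.8×6.2×3.8)/(2.4×4.7×5.0×6.2×6.6) = 0.06043

Normalization: ∑ P(n) = 1
P(0) × (1.0000 + 0.8333 + 0.6560 + 0.1050 + 0.1050 + 0.06043) = 1
P(0) × 2.7597 = 1
P(0) = 1/2.7597 = 0.3624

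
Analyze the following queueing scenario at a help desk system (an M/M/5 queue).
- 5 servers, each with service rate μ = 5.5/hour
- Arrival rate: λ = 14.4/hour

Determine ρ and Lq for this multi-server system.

Traffic intensity: ρ = λ/(cμ) = 14.4/(5×5.5) = 0.5236
Since ρ = 0.5236 < 1, system is stable.
Offered load a = λ/μ = cρ = 14.4/5.5 = 2.6182
P₀ = [ Σₙ₌₀^4 aⁿ/n! + a^5/(5!(1-ρ)) ]⁻¹
Σ = a^0/0! + a^1/1! + a^2/2! + a^3/3! + a^4/4! = 1.0000 + 2.6182 + 3.4274 + 2.9912 + 1.9579 = 11.9947
a^5/(5!(1-ρ)) = 123.0266/(120 × 0.47636) = 2.1522
P₀ = 1/(11.9947 + 2.1522) = 0.07069
Lq = P₀·a^5·ρ / (5!(1-ρ)²) = 0.07069 × 123.0266 × 0.5236 / (120 × 0.2269) = 0.1672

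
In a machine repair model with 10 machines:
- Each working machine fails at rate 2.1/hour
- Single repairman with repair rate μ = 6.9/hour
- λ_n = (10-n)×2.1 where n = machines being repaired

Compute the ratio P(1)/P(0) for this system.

P(1)/P(0) = ∏_{i=0}^{1-1} λ_i/μ_{i+1}
= (10-0)×2.1/6.9
= 3.0435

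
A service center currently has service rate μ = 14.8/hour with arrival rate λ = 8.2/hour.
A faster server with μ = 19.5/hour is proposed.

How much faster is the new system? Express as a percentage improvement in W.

System 1: ρ₁ = 8.2/14.8 = 0.5541, W₁ = 1/(14.8-8.2) = 0.15152
System 2: ρ₂ = 8.2/19.5 = 0.4205, W₂ = 1/(19.5-8.2) = 0.088496
Improvement: (W₁-W₂)/W₁ = (0.15152-0.088496)/0.15152 = 41.59%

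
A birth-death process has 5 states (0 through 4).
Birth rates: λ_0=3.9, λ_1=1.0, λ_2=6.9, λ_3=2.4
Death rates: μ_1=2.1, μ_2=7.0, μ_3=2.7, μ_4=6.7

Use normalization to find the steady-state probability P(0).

Ratios P(n)/P(0) = (λ₀···λₙ₋₁)/(μ₁···μₙ):
P(1)/P(0) = (3.9)/(2.1) = 1.8571
P(2)/P(0) = (3.9×1.0)/(2.1×7.0) = 0.2653
P(3)/P(0) = (3.9×1.0×6.9)/(2.1×7.0×2.7) = 0.6780
P(4)/P(0) = (3.9×1.0×6.9×2.4)/(2.1×7.0×2.7×6.7) = 0.2429

Normalization: ∑ P(n) = 1
P(0) × (1.0000 + 1.8571 + 0.2653 + 0.6780 + 0.2429) = 1
P(0) × 4.0433 = 1
P(0) = 1/4.0433 = 0.2473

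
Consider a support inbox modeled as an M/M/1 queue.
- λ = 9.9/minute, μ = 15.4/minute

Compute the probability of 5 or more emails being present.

ρ = λ/μ = 9.9/15.4 = 0.6429
P(N ≥ n) = ρⁿ
P(N ≥ 5) = 0.6429^5
P(N ≥ 5) = 0.1098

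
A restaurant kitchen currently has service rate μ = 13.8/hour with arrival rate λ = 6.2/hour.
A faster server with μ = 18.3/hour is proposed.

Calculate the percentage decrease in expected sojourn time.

System 1: ρ₁ = 6.2/13.8 = 0.4493, W₁ = 1/(13.8-6.2) = 0.13158
System 2: ρ₂ = 6.2/18.3 = 0.3388, W₂ = 1/(18.3-6.2) = 0.082645
Improvement: (W₁-W₂)/W₁ = (0.13158-0.082645)/0.13158 = 37.19%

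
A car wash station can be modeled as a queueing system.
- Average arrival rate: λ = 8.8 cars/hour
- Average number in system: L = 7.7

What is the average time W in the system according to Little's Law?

Little's Law: L = λW, so W = L/λ
W = 7.7/8.8 = 0.8750 hours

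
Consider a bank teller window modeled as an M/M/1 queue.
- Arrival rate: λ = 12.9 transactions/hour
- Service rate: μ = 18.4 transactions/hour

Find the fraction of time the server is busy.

Server utilization: ρ = λ/μ
ρ = 12.9/18.4 = 0.7011
The server is busy 70.11% of the time.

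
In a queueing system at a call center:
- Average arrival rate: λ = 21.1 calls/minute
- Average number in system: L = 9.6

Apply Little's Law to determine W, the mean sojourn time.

Little's Law: L = λW, so W = L/λ
W = 9.6/21.1 = 0.4550 minutes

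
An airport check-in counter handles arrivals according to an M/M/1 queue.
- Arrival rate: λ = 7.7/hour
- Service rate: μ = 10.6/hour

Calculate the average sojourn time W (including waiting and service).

First, compute utilization: ρ = λ/μ = 7.7/10.6 = 0.7264
For M/M/1: W = 1/(μ-λ)
W = 1/(10.6-7.7) = 1/2.90
W = 0.3448 hours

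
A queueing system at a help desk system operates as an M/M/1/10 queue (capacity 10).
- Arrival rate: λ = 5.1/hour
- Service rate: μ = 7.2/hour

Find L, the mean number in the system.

ρ = λ/μ = 5.1/7.2 = 0.708333
P₀ = (1-ρ)/(1-ρ^(K+1)) = (1-0.708333)/(1-0.708333^11) = 0.2917/0.9775 = 0.2984
P_K = P₀×ρ^K = 0.29839 × 0.708333^10 = 0.29839 × 0.031796 = 0.009488
L = ρ[1 - (K+1)ρ^K + Kρ^(K+1)] / [(1-ρ)(1-ρ^(K+1))]
L = 0.708333 × (1 - 11×0.031796 + 10×0.022522) / ((1 - 0.708333) × (1 - 0.022522)) = 2.1751 tickets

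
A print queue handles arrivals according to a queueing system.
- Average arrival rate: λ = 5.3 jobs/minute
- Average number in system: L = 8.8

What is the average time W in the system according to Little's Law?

Little's Law: L = λW, so W = L/λ
W = 8.8/5.3 = 1.6604 minutes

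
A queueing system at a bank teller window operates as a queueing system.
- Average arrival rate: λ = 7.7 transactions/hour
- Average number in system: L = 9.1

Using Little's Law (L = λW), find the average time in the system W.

Little's Law: L = λW, so W = L/λ
W = 9.1/7.7 = 1.1818 hours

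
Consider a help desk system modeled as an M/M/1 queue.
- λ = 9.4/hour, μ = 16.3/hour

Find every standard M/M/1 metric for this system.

Step 1: ρ = λ/μ = 9.4/16.3 = 0.5767
Step 2: L = λ/(μ-λ) = 9.4/6.90 = 1.3623
Step 3: Lq = λ²/(μ(μ-λ)) = 88.36/(16.3×6.90) = 0.7856
Step 4: W = 1/(μ-λ) = 1/6.90 = 0.14493
Step 5: Wq = λ/(μ(μ-λ)) = 9.4/(16.3×6.90) = 0.08358
Step 6: P(0) = 1-ρ = 0.4233
Verify: L = λW = 9.4×0.14493 = 1.3623 ✔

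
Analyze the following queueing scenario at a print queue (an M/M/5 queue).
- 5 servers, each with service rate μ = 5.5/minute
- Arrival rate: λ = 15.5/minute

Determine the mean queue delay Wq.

Traffic intensity: ρ = λ/(cμ) = 15.5/(5×5.5) = 0.5636
Since ρ = 0.5636 < 1, system is stable.
Offered load a = λ/μ = cρ = 15.5/5.5 = 2.8182
P₀ = [ Σₙ₌₀^4 aⁿ/n! + a^5/(5!(1-ρ)) ]⁻¹
Σ = a^0/0! + a^1/1! + a^2/2! + a^3/3! + a^4/4! = 1.0000 + 2.8182 + 3.9711 + 3.7304 + 2.6282 = 14.1479
a^5/(5!(1-ρ)) = 177.7645/(120 × 0.43636) = 3.3948
P₀ = 1/(14.1479 + 3.3948) = 0.05700
Lq = P₀·a^5·ρ / (5!(1-ρ)²) = 0.057004 × 177.7645 × 0.56364 / (120 × 0.19041) = 0.2500
Wq = Lq/λ = 0.2500/15.5 = 0.01613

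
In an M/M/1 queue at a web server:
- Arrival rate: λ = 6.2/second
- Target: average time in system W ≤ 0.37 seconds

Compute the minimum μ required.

For M/M/1: W = 1/(μ-λ)
Need W ≤ 0.37, so 1/(μ-λ) ≤ 0.37
μ - λ ≥ 1/0.37 = 2.7027
μ ≥ 6.2 + 2.7027 = 8.9027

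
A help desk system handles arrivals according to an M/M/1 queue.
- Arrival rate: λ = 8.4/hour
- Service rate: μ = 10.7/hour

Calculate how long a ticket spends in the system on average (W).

First, compute utilization: ρ = λ/μ = 8.4/10.7 = 0.7850
For M/M/1: W = 1/(μ-λ)
W = 1/(10.7-8.4) = 1/2.30
W = 0.4348 hours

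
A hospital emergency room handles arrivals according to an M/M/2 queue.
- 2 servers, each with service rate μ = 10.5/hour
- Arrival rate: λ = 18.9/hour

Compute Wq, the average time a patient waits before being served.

Traffic intensity: ρ = λ/(cμ) = 18.9/(2×10.5) = 0.9000
Since ρ = 0.9000 < 1, system is stable.
Offered load a = λ/μ = cρ = 18.9/10.5 = 1.8000
P₀ = [ Σₙ₌₀^1 aⁿ/n! + a^2/(2!(1-ρ)) ]⁻¹
Σ = a^0/0! + a^1/1! = 1.0000 + 1.8000 = 2.8000
a^2/(2!(1-ρ)) = 3.2400/(2 × 0.1000) = 16.2000
P₀ = 1/(2.8000 + 16.2000) = 0.05263
Lq = P₀·a^2·ρ / (2!(1-ρ)²) = 0.052632 × 3.2400 × 0.90000 / (2 × 0.010000) = 7.6737
Wq = Lq/λ = 7.6737/18.9 = 0.4060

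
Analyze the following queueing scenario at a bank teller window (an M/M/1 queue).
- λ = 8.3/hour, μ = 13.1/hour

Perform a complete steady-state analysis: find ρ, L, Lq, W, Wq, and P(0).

Step 1: ρ = λ/μ = 8.3/13.1 = 0.6336
Step 2: L = λ/(μ-λ) = 8.3/4.80 = 1.7292
Step 3: Lq = λ²/(μ(μ-λ)) = 68.89/(13.1×4.80) = 1.0956
Step 4: W = 1/(μ-λ) = 1/4.80 = 0.208333
Step 5: Wq = λ/(μ(μ-λ)) = 8.3/(13.1×4.80) = 0.1320
Step 6: P(0) = 1-ρ = 0.3664
Verify: L = λW = 8.3×0.208333 = 1.7292 ✔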